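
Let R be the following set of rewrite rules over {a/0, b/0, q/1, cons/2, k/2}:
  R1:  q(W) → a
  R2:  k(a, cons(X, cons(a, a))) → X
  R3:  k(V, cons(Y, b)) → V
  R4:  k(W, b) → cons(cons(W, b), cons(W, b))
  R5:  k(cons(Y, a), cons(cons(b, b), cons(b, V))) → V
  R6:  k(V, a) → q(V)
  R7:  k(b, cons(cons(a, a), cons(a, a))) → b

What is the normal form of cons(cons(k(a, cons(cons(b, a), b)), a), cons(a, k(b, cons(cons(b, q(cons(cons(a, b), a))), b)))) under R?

1. cons(cons(k(a, cons(cons(b, a), b)), a), cons(a, k(b, cons(cons(b, q(cons(cons(a, b), a))), b))))  →  cons(cons(a, a), cons(a, k(b, cons(cons(b, q(cons(cons(a, b), a))), b))))   [R3 at 1.1]
2. cons(cons(a, a), cons(a, k(b, cons(cons(b, q(cons(cons(a, b), a))), b))))  →  cons(cons(a, a), cons(a, b))   [R3 at 2.2]

cons(cons(a, a), cons(a, b))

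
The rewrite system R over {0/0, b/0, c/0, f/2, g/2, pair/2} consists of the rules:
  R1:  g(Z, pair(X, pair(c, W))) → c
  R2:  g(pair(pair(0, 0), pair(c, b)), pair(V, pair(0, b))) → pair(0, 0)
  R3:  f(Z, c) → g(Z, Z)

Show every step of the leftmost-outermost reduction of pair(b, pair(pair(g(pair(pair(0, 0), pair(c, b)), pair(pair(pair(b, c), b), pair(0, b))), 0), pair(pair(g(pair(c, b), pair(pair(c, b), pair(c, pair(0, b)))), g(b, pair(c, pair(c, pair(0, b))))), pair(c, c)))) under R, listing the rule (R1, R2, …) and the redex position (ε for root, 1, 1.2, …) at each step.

pair(b, pair(pair(pair(0, 0), 0), pair(pair(c, c), pair(c, c))))

1. pair(b, pair(pair(g(pair(pair(0, 0), pair(c, b)), pair(pair(pair(b, c), b), pair(0, b))), 0), pair(pair(g(pair(c, b), pair(pair(c, b), pair(c, pair(0, b)))), g(b, pair(c, pair(c, pair(0, b))))), pair(c, c))))  →  pair(b, pair(pair(pair(0, 0), 0), pair(pair(g(pair(c, b), pair(pair(c, b), pair(c, pair(0, b)))), g(b, pair(c, pair(c, pair(0, b))))), pair(c, c))))   [R2 at 2.1.1]
2. pair(b, pair(pair(pair(0, 0), 0), pair(pair(g(pair(c, b), pair(pair(c, b), pair(c, pair(0, b)))), g(b, pair(c, pair(c, pair(0, b))))), pair(c, c))))  →  pair(b, pair(pair(pair(0, 0), 0), pair(pair(c, g(b, pair(c, pair(c, pair(0, b))))), pair(c, c))))   [R1 at 2.2.1.1]
3. pair(b, pair(pair(pair(0, 0), 0), pair(pair(c, g(b, pair(c, pair(c, pair(0, b))))), pair(c, c))))  →  pair(b, pair(pair(pair(0, 0), 0), pair(pair(c, c), pair(c, c))))   [R1 at 2.2.1.2]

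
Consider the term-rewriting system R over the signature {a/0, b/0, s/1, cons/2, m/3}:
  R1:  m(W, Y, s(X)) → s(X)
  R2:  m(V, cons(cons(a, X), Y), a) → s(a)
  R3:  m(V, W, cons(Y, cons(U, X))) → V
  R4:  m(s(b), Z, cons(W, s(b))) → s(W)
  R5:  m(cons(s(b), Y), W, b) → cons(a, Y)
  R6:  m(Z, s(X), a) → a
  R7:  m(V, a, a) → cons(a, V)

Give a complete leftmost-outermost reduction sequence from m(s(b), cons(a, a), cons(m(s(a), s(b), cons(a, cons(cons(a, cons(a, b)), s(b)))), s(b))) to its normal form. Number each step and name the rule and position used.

s(s(a))

1. m(s(b), cons(a, a), cons(m(s(a), s(b), cons(a, cons(cons(a, cons(a, b)), s(b)))), s(b)))  →  s(m(s(a), s(b), cons(a, cons(cons(a, cons(a, b)), s(b)))))   [R4 at ε]
2. s(m(s(a), s(b), cons(a, cons(cons(a, cons(a, b)), s(b)))))  →  s(s(a))   [R3 at 1]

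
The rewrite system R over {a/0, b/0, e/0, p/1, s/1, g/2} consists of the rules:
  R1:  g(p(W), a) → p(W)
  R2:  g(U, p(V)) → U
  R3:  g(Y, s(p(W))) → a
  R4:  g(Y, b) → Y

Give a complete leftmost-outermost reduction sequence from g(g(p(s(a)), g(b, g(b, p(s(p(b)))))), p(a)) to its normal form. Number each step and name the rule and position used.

1. g(g(p(s(a)), g(b, g(b, p(s(p(b)))))), p(a))  →  g(p(s(a)), g(b, g(b, p(s(p(b))))))   [R2 at ε]
2. g(p(s(a)), g(b, g(b, p(s(p(b))))))  →  g(p(s(a)), g(b, b))   [R2 at 2.2]
3. g(p(s(a)), g(b, b))  →  g(p(s(a)), b)   [R4 at 2]
4. g(p(s(a)), b)  →  p(s(a))   [R4 at ε]

p(s(a))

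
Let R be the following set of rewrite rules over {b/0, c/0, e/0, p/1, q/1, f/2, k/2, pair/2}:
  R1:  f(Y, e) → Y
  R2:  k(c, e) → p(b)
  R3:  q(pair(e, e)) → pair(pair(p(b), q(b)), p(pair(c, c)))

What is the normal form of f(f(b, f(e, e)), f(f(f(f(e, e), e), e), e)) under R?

b

1. f(f(b, f(e, e)), f(f(f(f(e, e), e), e), e))  →  f(f(b, e), f(f(f(f(e, e), e), e), e))   [R1 at 1.2]
2. f(f(b, e), f(f(f(f(e, e), e), e), e))  →  f(b, f(f(f(f(e, e), e), e), e))   [R1 at 1]
3. f(b, f(f(f(f(e, e), e), e), e))  →  f(b, f(f(f(e, e), e), e))   [R1 at 2]
4. f(b, f(f(f(e, e), e), e))  →  f(b, f(f(e, e), e))   [R1 at 2]
5. f(b, f(f(e, e), e))  →  f(b, f(e, e))   [R1 at 2]
6. f(b, f(e, e))  →  f(b, e)   [R1 at 2]
7. f(b, e)  →  b   [R1 at ε]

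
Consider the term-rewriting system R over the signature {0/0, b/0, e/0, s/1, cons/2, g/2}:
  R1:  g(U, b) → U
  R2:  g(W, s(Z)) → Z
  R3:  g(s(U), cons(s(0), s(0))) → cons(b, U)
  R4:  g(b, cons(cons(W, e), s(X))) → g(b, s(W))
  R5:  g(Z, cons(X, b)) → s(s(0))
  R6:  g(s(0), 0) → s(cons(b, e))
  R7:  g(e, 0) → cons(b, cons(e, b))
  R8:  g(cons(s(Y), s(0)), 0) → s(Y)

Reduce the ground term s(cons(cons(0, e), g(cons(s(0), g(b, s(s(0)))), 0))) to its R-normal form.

s(cons(cons(0, e), s(0)))

1. s(cons(cons(0, e), g(cons(s(0), g(b, s(s(0)))), 0)))  →  s(cons(cons(0, e), g(cons(s(0), s(0)), 0)))   [R2 at 1.2.1.2]
2. s(cons(cons(0, e), g(cons(s(0), s(0)), 0)))  →  s(cons(cons(0, e), s(0)))   [R8 at 1.2]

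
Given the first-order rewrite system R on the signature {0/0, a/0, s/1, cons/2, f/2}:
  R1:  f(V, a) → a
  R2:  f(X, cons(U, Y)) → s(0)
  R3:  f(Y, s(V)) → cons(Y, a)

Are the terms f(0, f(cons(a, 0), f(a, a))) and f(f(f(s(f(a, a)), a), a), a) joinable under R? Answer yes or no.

yes — NF(t₁) = a, NF(t₂) = a

Reduce t₁ = f(0, f(cons(a, 0), f(a, a))):
1. f(0, f(cons(a, 0), f(a, a)))  →  f(0, f(cons(a, 0), a))   [R1 at 2.2]
2. f(0, f(cons(a, 0), a))  →  f(0, a)   [R1 at 2]
3. f(0, a)  →  a   [R1 at ε]

Reduce t₂ = f(f(f(s(f(a, a)), a), a), a):
1. f(f(f(s(f(a, a)), a), a), a)  →  a   [R1 at ε]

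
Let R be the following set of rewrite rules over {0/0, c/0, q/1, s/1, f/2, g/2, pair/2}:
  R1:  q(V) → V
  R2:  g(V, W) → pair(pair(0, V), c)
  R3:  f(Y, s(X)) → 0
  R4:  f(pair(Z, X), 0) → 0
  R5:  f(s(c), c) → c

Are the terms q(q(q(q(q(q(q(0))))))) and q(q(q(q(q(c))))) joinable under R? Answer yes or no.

Reduce t₁ = q(q(q(q(q(q(q(0))))))):
1. q(q(q(q(q(q(q(0)))))))  →  q(q(q(q(q(q(0))))))   [R1 at ε]
2. q(q(q(q(q(q(0))))))  →  q(q(q(q(q(0)))))   [R1 at ε]
3. q(q(q(q(q(0)))))  →  q(q(q(q(0))))   [R1 at ε]
4. q(q(q(q(0))))  →  q(q(q(0)))   [R1 at ε]
5. q(q(q(0)))  →  q(q(0))   [R1 at ε]
6. q(q(0))  →  q(0)   [R1 at ε]
7. q(0)  →  0   [R1 at ε]

Reduce t₂ = q(q(q(q(q(c))))):
1. q(q(q(q(q(c)))))  →  q(q(q(q(c))))   [R1 at ε]
2. q(q(q(q(c))))  →  q(q(q(c)))   [R1 at ε]
3. q(q(q(c)))  →  q(q(c))   [R1 at ε]
4. q(q(c))  →  q(c)   [R1 at ε]
5. q(c)  →  c   [R1 at ε]

no — NF(t₁) = 0, NF(t₂) = c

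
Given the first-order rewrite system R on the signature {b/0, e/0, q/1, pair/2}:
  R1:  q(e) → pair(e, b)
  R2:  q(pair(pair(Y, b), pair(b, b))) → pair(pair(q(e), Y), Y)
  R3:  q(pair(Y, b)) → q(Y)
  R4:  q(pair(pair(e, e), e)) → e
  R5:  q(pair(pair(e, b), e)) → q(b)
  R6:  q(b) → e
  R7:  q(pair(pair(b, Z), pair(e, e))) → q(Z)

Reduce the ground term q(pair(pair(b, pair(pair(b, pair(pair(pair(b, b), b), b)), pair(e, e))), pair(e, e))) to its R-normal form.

e

1. q(pair(pair(b, pair(pair(b, pair(pair(pair(b, b), b), b)), pair(e, e))), pair(e, e)))  →  q(pair(pair(b, pair(pair(pair(b, b), b), b)), pair(e, e)))   [R7 at ε]
2. q(pair(pair(b, pair(pair(pair(b, b), b), b)), pair(e, e)))  →  q(pair(pair(pair(b, b), b), b))   [R7 at ε]
3. q(pair(pair(pair(b, b), b), b))  →  q(pair(pair(b, b), b))   [R3 at ε]
4. q(pair(pair(b, b), b))  →  q(pair(b, b))   [R3 at ε]
5. q(pair(b, b))  →  q(b)   [R3 at ε]
6. q(b)  →  e   [R6 at ε]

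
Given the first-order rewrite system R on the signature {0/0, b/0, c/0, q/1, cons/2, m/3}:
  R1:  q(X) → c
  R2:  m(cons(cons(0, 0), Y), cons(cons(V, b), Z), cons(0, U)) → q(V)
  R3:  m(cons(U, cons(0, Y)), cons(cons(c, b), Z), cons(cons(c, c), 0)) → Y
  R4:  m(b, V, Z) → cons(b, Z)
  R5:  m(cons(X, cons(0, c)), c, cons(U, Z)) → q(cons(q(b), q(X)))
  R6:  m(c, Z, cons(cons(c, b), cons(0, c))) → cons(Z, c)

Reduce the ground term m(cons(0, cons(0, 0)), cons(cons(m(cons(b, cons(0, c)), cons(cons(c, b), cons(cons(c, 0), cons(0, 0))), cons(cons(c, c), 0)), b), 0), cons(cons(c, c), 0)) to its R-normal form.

0

1. m(cons(0, cons(0, 0)), cons(cons(m(cons(b, cons(0, c)), cons(cons(c, b), cons(cons(c, 0), cons(0, 0))), cons(cons(c, c), 0)), b), 0), cons(cons(c, c), 0))  →  m(cons(0, cons(0, 0)), cons(cons(c, b), 0), cons(cons(c, c), 0))   [R3 at 2.1.1]
2. m(cons(0, cons(0, 0)), cons(cons(c, b), 0), cons(cons(c, c), 0))  →  0   [R3 at ε]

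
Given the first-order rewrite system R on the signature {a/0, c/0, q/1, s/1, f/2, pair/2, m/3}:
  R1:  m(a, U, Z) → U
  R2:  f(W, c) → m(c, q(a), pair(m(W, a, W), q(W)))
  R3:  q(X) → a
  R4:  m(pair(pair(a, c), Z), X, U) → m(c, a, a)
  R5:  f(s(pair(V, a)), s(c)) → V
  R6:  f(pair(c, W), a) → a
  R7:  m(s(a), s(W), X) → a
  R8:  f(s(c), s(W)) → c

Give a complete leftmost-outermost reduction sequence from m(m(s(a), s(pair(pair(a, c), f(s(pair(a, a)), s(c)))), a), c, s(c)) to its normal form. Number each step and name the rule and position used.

c

1. m(m(s(a), s(pair(pair(a, c), f(s(pair(a, a)), s(c)))), a), c, s(c))  →  m(a, c, s(c))   [R7 at 1]
2. m(a, c, s(c))  →  c   [R1 at ε]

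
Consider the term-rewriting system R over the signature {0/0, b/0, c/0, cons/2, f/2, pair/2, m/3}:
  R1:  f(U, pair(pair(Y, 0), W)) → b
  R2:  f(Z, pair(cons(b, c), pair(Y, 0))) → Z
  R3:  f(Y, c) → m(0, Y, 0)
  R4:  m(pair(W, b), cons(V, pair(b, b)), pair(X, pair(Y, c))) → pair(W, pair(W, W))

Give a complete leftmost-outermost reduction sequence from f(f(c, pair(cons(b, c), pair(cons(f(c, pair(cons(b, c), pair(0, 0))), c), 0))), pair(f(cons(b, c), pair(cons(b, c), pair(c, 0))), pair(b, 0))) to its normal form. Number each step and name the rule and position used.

1. f(f(c, pair(cons(b, c), pair(cons(f(c, pair(cons(b, c), pair(0, 0))), c), 0))), pair(f(cons(b, c), pair(cons(b, c), pair(c, 0))), pair(b, 0)))  →  f(c, pair(f(cons(b, c), pair(cons(b, c), pair(c, 0))), pair(b, 0)))   [R2 at 1]
2. f(c, pair(f(cons(b, c), pair(cons(b, c), pair(c, 0))), pair(b, 0)))  →  f(c, pair(cons(b, c), pair(b, 0)))   [R2 at 2.1]
3. f(c, pair(cons(b, c), pair(b, 0)))  →  c   [R2 at ε]

c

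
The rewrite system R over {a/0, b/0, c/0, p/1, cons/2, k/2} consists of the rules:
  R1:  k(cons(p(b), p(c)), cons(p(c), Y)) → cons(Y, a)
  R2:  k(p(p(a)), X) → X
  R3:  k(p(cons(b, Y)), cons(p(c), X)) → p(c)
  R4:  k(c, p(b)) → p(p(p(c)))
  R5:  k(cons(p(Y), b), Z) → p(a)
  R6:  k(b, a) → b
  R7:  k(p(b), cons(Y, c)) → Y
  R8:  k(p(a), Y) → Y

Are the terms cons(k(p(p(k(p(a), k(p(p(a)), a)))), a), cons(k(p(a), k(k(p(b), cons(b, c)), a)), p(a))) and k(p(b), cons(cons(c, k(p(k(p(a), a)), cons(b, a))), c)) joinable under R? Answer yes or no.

no — NF(t₁) = cons(a, cons(b, p(a))), NF(t₂) = cons(c, cons(b, a))

Reduce t₁ = cons(k(p(p(k(p(a), k(p(p(a)), a)))), a), cons(k(p(a), k(k(p(b), cons(b, c)), a)), p(a))):
1. cons(k(p(p(k(p(a), k(p(p(a)), a)))), a), cons(k(p(a), k(k(p(b), cons(b, c)), a)), p(a)))  →  cons(k(p(p(k(p(p(a)), a))), a), cons(k(p(a), k(k(p(b), cons(b, c)), a)), p(a)))   [R8 at 1.1.1.1]
2. cons(k(p(p(k(p(p(a)), a))), a), cons(k(p(a), k(k(p(b), cons(b, c)), a)), p(a)))  →  cons(k(p(p(a)), a), cons(k(p(a), k(k(p(b), cons(b, c)), a)), p(a)))   [R2 at 1.1.1.1]
3. cons(k(p(p(a)), a), cons(k(p(a), k(k(p(b), cons(b, c)), a)), p(a)))  →  cons(a, cons(k(p(a), k(k(p(b), cons(b, c)), a)), p(a)))   [R2 at 1]
4. cons(a, cons(k(p(a), k(k(p(b), cons(b, c)), a)), p(a)))  →  cons(a, cons(k(k(p(b), cons(b, c)), a), p(a)))   [R8 at 2.1]
5. cons(a, cons(k(k(p(b), cons(b, c)), a), p(a)))  →  cons(a, cons(k(b, a), p(a)))   [R7 at 2.1.1]
6. cons(a, cons(k(b, a), p(a)))  →  cons(a, cons(b, p(a)))   [R6 at 2.1]

Reduce t₂ = k(p(b), cons(cons(c, k(p(k(p(a), a)), cons(b, a))), c)):
1. k(p(b), cons(cons(c, k(p(k(p(a), a)), cons(b, a))), c))  →  cons(c, k(p(k(p(a), a)), cons(b, a)))   [R7 at ε]
2. cons(c, k(p(k(p(a), a)), cons(b, a)))  →  cons(c, k(p(a), cons(b, a)))   [R8 at 2.1.1]
3. cons(c, k(p(a), cons(b, a)))  →  cons(c, cons(b, a))   [R8 at 2]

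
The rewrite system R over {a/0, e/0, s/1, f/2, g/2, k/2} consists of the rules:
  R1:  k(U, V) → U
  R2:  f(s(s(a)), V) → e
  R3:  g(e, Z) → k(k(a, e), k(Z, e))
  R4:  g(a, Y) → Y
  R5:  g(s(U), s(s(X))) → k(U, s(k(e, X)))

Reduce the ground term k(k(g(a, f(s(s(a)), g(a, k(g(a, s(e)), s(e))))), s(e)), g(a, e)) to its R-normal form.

1. k(k(g(a, f(s(s(a)), g(a, k(g(a, s(e)), s(e))))), s(e)), g(a, e))  →  k(g(a, f(s(s(a)), g(a, k(g(a, s(e)), s(e))))), s(e))   [R1 at ε]
2. k(g(a, f(s(s(a)), g(a, k(g(a, s(e)), s(e))))), s(e))  →  g(a, f(s(s(a)), g(a, k(g(a, s(e)), s(e)))))   [R1 at ε]
3. g(a, f(s(s(a)), g(a, k(g(a, s(e)), s(e)))))  →  f(s(s(a)), g(a, k(g(a, s(e)), s(e))))   [R4 at ε]
4. f(s(s(a)), g(a, k(g(a, s(e)), s(e))))  →  e   [R2 at ε]

e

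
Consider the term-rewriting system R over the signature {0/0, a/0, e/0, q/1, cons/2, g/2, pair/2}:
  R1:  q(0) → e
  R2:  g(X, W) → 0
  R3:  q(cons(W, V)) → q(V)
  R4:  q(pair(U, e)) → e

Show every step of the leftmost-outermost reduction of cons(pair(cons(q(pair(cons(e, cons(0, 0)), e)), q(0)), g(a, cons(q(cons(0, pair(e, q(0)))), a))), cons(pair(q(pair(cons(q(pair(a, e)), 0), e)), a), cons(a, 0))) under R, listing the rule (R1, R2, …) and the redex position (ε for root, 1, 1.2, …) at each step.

1. cons(pair(cons(q(pair(cons(e, cons(0, 0)), e)), q(0)), g(a, cons(q(cons(0, pair(e, q(0)))), a))), cons(pair(q(pair(cons(q(pair(a, e)), 0), e)), a), cons(a, 0)))  →  cons(pair(cons(e, q(0)), g(a, cons(q(cons(0, pair(e, q(0)))), a))), cons(pair(q(pair(cons(q(pair(a, e)), 0), e)), a), cons(a, 0)))   [R4 at 1.1.1]
2. cons(pair(cons(e, q(0)), g(a, cons(q(cons(0, pair(e, q(0)))), a))), cons(pair(q(pair(cons(q(pair(a, e)), 0), e)), a), cons(a, 0)))  →  cons(pair(cons(e, e), g(a, cons(q(cons(0, pair(e, q(0)))), a))), cons(pair(q(pair(cons(q(pair(a, e)), 0), e)), a), cons(a, 0)))   [R1 at 1.1.2]
3. cons(pair(cons(e, e), g(a, cons(q(cons(0, pair(e, q(0)))), a))), cons(pair(q(pair(cons(q(pair(a, e)), 0), e)), a), cons(a, 0)))  →  cons(pair(cons(e, e), 0), cons(pair(q(pair(cons(q(pair(a, e)), 0), e)), a), cons(a, 0)))   [R2 at 1.2]
4. cons(pair(cons(e, e), 0), cons(pair(q(pair(cons(q(pair(a, e)), 0), e)), a), cons(a, 0)))  →  cons(pair(cons(e, e), 0), cons(pair(e, a), cons(a, 0)))   [R4 at 2.1.1]

cons(pair(cons(e, e), 0), cons(pair(e, a), cons(a, 0)))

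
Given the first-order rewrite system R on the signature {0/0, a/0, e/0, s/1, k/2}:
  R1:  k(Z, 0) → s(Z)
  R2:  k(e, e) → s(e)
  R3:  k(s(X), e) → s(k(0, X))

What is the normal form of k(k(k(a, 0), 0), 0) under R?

1. k(k(k(a, 0), 0), 0)  →  s(k(k(a, 0), 0))   [R1 at ε]
2. s(k(k(a, 0), 0))  →  s(s(k(a, 0)))   [R1 at 1]
3. s(s(k(a, 0)))  →  s(s(s(a)))   [R1 at 1.1]

s(s(s(a)))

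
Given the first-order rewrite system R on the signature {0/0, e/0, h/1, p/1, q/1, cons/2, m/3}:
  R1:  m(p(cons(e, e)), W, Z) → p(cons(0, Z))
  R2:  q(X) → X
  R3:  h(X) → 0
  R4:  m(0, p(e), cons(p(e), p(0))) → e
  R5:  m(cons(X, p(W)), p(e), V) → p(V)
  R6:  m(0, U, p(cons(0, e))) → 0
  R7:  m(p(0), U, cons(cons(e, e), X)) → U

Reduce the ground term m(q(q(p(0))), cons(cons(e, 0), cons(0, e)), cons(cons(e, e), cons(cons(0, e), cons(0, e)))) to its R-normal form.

cons(cons(e, 0), cons(0, e))

1. m(q(q(p(0))), cons(cons(e, 0), cons(0, e)), cons(cons(e, e), cons(cons(0, e), cons(0, e))))  →  m(q(p(0)), cons(cons(e, 0), cons(0, e)), cons(cons(e, e), cons(cons(0, e), cons(0, e))))   [R2 at 1]
2. m(q(p(0)), cons(cons(e, 0), cons(0, e)), cons(cons(e, e), cons(cons(0, e), cons(0, e))))  →  m(p(0), cons(cons(e, 0), cons(0, e)), cons(cons(e, e), cons(cons(0, e), cons(0, e))))   [R2 at 1]
3. m(p(0), cons(cons(e, 0), cons(0, e)), cons(cons(e, e), cons(cons(0, e), cons(0, e))))  →  cons(cons(e, 0), cons(0, e))   [R7 at ε]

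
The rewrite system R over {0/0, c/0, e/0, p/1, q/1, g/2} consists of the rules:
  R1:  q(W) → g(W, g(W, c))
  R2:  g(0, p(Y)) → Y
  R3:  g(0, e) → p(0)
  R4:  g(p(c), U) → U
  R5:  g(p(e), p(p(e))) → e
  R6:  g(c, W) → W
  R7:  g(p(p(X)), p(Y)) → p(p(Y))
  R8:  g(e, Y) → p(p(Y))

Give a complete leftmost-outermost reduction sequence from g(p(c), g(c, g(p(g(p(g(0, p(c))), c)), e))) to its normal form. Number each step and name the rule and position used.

1. g(p(c), g(c, g(p(g(p(g(0, p(c))), c)), e)))  →  g(c, g(p(g(p(g(0, p(c))), c)), e))   [R4 at ε]
2. g(c, g(p(g(p(g(0, p(c))), c)), e))  →  g(p(g(p(g(0, p(c))), c)), e)   [R6 at ε]
3. g(p(g(p(g(0, p(c))), c)), e)  →  g(p(g(p(c), c)), e)   [R2 at 1.1.1.1]
4. g(p(g(p(c), c)), e)  →  g(p(c), e)   [R4 at 1.1]
5. g(p(c), e)  →  e   [R4 at ε]

e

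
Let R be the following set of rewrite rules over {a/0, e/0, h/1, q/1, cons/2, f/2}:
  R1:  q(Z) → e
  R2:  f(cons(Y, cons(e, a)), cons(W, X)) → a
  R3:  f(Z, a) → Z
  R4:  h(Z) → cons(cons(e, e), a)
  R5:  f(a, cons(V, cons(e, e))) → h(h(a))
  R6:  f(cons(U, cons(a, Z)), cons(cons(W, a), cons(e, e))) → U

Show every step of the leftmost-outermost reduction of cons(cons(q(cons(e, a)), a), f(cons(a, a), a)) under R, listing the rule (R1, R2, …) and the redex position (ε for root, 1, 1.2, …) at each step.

1. cons(cons(q(cons(e, a)), a), f(cons(a, a), a))  →  cons(cons(e, a), f(cons(a, a), a))   [R1 at 1.1]
2. cons(cons(e, a), f(cons(a, a), a))  →  cons(cons(e, a), cons(a, a))   [R3 at 2]

cons(cons(e, a), cons(a, a))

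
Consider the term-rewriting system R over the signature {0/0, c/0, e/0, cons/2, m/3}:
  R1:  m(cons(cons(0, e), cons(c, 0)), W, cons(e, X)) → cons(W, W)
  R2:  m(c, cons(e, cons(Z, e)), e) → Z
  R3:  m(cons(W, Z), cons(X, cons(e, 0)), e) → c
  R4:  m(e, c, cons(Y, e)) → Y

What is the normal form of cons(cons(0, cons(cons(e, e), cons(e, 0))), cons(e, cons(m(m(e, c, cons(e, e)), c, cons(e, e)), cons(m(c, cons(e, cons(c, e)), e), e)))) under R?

cons(cons(0, cons(cons(e, e), cons(e, 0))), cons(e, cons(e, cons(c, e))))

1. cons(cons(0, cons(cons(e, e), cons(e, 0))), cons(e, cons(m(m(e, c, cons(e, e)), c, cons(e, e)), cons(m(c, cons(e, cons(c, e)), e), e))))  →  cons(cons(0, cons(cons(e, e), cons(e, 0))), cons(e, cons(m(e, c, cons(e, e)), cons(m(c, cons(e, cons(c, e)), e), e))))   [R4 at 2.2.1.1]
2. cons(cons(0, cons(cons(e, e), cons(e, 0))), cons(e, cons(m(e, c, cons(e, e)), cons(m(c, cons(e, cons(c, e)), e), e))))  →  cons(cons(0, cons(cons(e, e), cons(e, 0))), cons(e, cons(e, cons(m(c, cons(e, cons(c, e)), e), e))))   [R4 at 2.2.1]
3. cons(cons(0, cons(cons(e, e), cons(e, 0))), cons(e, cons(e, cons(m(c, cons(e, cons(c, e)), e), e))))  →  cons(cons(0, cons(cons(e, e), cons(e, 0))), cons(e, cons(e, cons(c, e))))   [R2 at 2.2.2.1]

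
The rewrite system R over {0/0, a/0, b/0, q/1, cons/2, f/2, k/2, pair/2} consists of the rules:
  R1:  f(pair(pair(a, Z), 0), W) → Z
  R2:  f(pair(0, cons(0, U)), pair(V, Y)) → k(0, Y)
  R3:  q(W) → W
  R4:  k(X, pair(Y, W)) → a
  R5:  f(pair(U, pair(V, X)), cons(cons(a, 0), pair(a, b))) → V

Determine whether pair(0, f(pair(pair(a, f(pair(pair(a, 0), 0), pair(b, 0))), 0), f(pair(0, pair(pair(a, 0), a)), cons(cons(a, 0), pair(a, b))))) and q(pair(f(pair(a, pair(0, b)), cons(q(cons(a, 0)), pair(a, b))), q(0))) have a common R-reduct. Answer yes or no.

yes — NF(t₁) = pair(0, 0), NF(t₂) = pair(0, 0)

Reduce t₁ = pair(0, f(pair(pair(a, f(pair(pair(a, 0), 0), pair(b, 0))), 0), f(pair(0, pair(pair(a, 0), a)), cons(cons(a, 0), pair(a, b))))):
1. pair(0, f(pair(pair(a, f(pair(pair(a, 0), 0), pair(b, 0))), 0), f(pair(0, pair(pair(a, 0), a)), cons(cons(a, 0), pair(a, b)))))  →  pair(0, f(pair(pair(a, 0), 0), pair(b, 0)))   [R1 at 2]
2. pair(0, f(pair(pair(a, 0), 0), pair(b, 0)))  →  pair(0, 0)   [R1 at 2]

Reduce t₂ = q(pair(f(pair(a, pair(0, b)), cons(q(cons(a, 0)), pair(a, b))), q(0))):
1. q(pair(f(pair(a, pair(0, b)), cons(q(cons(a, 0)), pair(a, b))), q(0)))  →  pair(f(pair(a, pair(0, b)), cons(q(cons(a, 0)), pair(a, b))), q(0))   [R3 at ε]
2. pair(f(pair(a, pair(0, b)), cons(q(cons(a, 0)), pair(a, b))), q(0))  →  pair(f(pair(a, pair(0, b)), cons(cons(a, 0), pair(a, b))), q(0))   [R3 at 1.2.1]
3. pair(f(pair(a, pair(0, b)), cons(cons(a, 0), pair(a, b))), q(0))  →  pair(0, q(0))   [R5 at 1]
4. pair(0, q(0))  →  pair(0, 0)   [R3 at 2]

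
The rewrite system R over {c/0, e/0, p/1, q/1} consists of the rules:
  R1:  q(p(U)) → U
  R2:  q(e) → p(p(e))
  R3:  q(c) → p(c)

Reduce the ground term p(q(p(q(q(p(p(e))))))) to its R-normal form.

1. p(q(p(q(q(p(p(e)))))))  →  p(q(q(p(p(e)))))   [R1 at 1]
2. p(q(q(p(p(e)))))  →  p(q(p(e)))   [R1 at 1.1]
3. p(q(p(e)))  →  p(e)   [R1 at 1]

p(e)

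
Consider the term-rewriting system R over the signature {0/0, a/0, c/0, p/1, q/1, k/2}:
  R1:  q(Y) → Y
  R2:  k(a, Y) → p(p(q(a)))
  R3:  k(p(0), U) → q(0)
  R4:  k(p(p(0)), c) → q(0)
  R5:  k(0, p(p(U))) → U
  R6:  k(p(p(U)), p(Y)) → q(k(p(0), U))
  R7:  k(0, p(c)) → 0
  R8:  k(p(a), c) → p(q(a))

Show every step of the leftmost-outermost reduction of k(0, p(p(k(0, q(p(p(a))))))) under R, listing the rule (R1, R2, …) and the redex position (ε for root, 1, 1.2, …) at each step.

1. k(0, p(p(k(0, q(p(p(a)))))))  →  k(0, q(p(p(a))))   [R5 at ε]
2. k(0, q(p(p(a))))  →  k(0, p(p(a)))   [R1 at 2]
3. k(0, p(p(a)))  →  a   [R5 at ε]

a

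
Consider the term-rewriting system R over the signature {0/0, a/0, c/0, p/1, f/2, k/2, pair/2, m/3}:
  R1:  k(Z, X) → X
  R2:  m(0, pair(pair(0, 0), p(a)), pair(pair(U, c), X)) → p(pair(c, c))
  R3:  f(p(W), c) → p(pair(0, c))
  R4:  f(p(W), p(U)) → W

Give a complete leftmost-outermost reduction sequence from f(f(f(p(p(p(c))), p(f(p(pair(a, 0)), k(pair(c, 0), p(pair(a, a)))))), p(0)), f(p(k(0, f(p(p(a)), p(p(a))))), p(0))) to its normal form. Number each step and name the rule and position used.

c

1. f(f(f(p(p(p(c))), p(f(p(pair(a, 0)), k(pair(c, 0), p(pair(a, a)))))), p(0)), f(p(k(0, f(p(p(a)), p(p(a))))), p(0)))  →  f(f(p(p(c)), p(0)), f(p(k(0, f(p(p(a)), p(p(a))))), p(0)))   [R4 at 1.1]
2. f(f(p(p(c)), p(0)), f(p(k(0, f(p(p(a)), p(p(a))))), p(0)))  →  f(p(c), f(p(k(0, f(p(p(a)), p(p(a))))), p(0)))   [R4 at 1]
3. f(p(c), f(p(k(0, f(p(p(a)), p(p(a))))), p(0)))  →  f(p(c), k(0, f(p(p(a)), p(p(a)))))   [R4 at 2]
4. f(p(c), k(0, f(p(p(a)), p(p(a)))))  →  f(p(c), f(p(p(a)), p(p(a))))   [R1 at 2]
5. f(p(c), f(p(p(a)), p(p(a))))  →  f(p(c), p(a))   [R4 at 2]
6. f(p(c), p(a))  →  c   [R4 at ε]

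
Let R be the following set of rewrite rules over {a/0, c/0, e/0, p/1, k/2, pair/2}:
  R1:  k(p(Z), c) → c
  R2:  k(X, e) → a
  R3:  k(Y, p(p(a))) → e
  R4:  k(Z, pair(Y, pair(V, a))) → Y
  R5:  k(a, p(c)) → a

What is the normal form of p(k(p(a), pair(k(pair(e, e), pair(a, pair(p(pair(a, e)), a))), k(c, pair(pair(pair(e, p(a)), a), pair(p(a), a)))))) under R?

p(a)

1. p(k(p(a), pair(k(pair(e, e), pair(a, pair(p(pair(a, e)), a))), k(c, pair(pair(pair(e, p(a)), a), pair(p(a), a))))))  →  p(k(p(a), pair(a, k(c, pair(pair(pair(e, p(a)), a), pair(p(a), a))))))   [R4 at 1.2.1]
2. p(k(p(a), pair(a, k(c, pair(pair(pair(e, p(a)), a), pair(p(a), a))))))  →  p(k(p(a), pair(a, pair(pair(e, p(a)), a))))   [R4 at 1.2.2]
3. p(k(p(a), pair(a, pair(pair(e, p(a)), a))))  →  p(a)   [R4 at 1]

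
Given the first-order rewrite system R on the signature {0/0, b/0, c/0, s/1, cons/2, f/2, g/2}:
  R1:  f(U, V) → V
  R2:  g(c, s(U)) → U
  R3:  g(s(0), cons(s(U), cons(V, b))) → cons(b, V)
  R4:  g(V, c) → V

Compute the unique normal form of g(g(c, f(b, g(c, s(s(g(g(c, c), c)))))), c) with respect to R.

c

1. g(g(c, f(b, g(c, s(s(g(g(c, c), c)))))), c)  →  g(c, f(b, g(c, s(s(g(g(c, c), c))))))   [R4 at ε]
2. g(c, f(b, g(c, s(s(g(g(c, c), c))))))  →  g(c, g(c, s(s(g(g(c, c), c)))))   [R1 at 2]
3. g(c, g(c, s(s(g(g(c, c), c)))))  →  g(c, s(g(g(c, c), c)))   [R2 at 2]
4. g(c, s(g(g(c, c), c)))  →  g(g(c, c), c)   [R2 at ε]
5. g(g(c, c), c)  →  g(c, c)   [R4 at ε]
6. g(c, c)  →  c   [R4 at ε]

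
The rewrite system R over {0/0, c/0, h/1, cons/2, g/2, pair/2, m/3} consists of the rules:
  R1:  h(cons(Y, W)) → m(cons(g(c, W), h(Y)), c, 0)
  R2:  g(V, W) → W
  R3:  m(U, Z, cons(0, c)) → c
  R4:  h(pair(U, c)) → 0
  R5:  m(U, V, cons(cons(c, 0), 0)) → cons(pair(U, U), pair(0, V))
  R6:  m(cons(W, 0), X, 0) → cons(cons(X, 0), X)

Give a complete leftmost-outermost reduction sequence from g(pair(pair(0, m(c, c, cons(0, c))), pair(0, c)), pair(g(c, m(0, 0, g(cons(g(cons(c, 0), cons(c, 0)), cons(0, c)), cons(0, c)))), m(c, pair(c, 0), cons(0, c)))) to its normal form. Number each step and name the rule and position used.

pair(c, c)

1. g(pair(pair(0, m(c, c, cons(0, c))), pair(0, c)), pair(g(c, m(0, 0, g(cons(g(cons(c, 0), cons(c, 0)), cons(0, c)), cons(0, c)))), m(c, pair(c, 0), cons(0, c))))  →  pair(g(c, m(0, 0, g(cons(g(cons(c, 0), cons(c, 0)), cons(0, c)), cons(0, c)))), m(c, pair(c, 0), cons(0, c)))   [R2 at ε]
2. pair(g(c, m(0, 0, g(cons(g(cons(c, 0), cons(c, 0)), cons(0, c)), cons(0, c)))), m(c, pair(c, 0), cons(0, c)))  →  pair(m(0, 0, g(cons(g(cons(c, 0), cons(c, 0)), cons(0, c)), cons(0, c))), m(c, pair(c, 0), cons(0, c)))   [R2 at 1]
3. pair(m(0, 0, g(cons(g(cons(c, 0), cons(c, 0)), cons(0, c)), cons(0, c))), m(c, pair(c, 0), cons(0, c)))  →  pair(m(0, 0, cons(0, c)), m(c, pair(c, 0), cons(0, c)))   [R2 at 1.3]
4. pair(m(0, 0, cons(0, c)), m(c, pair(c, 0), cons(0, c)))  →  pair(c, m(c, pair(c, 0), cons(0, c)))   [R3 at 1]
5. pair(c, m(c, pair(c, 0), cons(0, c)))  →  pair(c, c)   [R3 at 2]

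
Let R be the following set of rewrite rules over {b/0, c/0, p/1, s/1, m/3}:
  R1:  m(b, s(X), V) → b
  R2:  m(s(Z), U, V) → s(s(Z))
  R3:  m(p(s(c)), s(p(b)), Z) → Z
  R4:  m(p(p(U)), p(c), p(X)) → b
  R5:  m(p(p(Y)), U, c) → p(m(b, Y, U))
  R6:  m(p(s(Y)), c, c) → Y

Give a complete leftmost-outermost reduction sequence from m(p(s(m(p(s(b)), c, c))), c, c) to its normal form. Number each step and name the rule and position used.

b

1. m(p(s(m(p(s(b)), c, c))), c, c)  →  m(p(s(b)), c, c)   [R6 at ε]
2. m(p(s(b)), c, c)  →  b   [R6 at ε]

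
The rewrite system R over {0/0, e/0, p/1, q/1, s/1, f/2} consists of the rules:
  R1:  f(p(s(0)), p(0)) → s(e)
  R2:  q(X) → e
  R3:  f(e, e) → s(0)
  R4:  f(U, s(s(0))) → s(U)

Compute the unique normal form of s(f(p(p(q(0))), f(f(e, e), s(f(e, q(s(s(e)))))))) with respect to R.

s(s(p(p(e))))

1. s(f(p(p(q(0))), f(f(e, e), s(f(e, q(s(s(e))))))))  →  s(f(p(p(e)), f(f(e, e), s(f(e, q(s(s(e))))))))   [R2 at 1.1.1.1]
2. s(f(p(p(e)), f(f(e, e), s(f(e, q(s(s(e))))))))  →  s(f(p(p(e)), f(s(0), s(f(e, q(s(s(e))))))))   [R3 at 1.2.1]
3. s(f(p(p(e)), f(s(0), s(f(e, q(s(s(e))))))))  →  s(f(p(p(e)), f(s(0), s(f(e, e)))))   [R2 at 1.2.2.1.2]
4. s(f(p(p(e)), f(s(0), s(f(e, e)))))  →  s(f(p(p(e)), f(s(0), s(s(0)))))   [R3 at 1.2.2.1]
5. s(f(p(p(e)), f(s(0), s(s(0)))))  →  s(f(p(p(e)), s(s(0))))   [R4 at 1.2]
6. s(f(p(p(e)), s(s(0))))  →  s(s(p(p(e))))   [R4 at 1]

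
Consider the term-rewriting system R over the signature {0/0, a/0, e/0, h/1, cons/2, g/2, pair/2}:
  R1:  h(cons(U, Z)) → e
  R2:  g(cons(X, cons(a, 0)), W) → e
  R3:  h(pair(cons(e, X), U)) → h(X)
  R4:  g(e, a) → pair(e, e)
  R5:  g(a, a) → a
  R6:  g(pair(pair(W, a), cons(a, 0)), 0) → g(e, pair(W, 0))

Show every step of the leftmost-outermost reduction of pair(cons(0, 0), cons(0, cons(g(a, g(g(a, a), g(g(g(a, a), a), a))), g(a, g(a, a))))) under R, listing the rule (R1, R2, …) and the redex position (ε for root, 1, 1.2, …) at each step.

pair(cons(0, 0), cons(0, cons(a, a)))

1. pair(cons(0, 0), cons(0, cons(g(a, g(g(a, a), g(g(g(a, a), a), a))), g(a, g(a, a)))))  →  pair(cons(0, 0), cons(0, cons(g(a, g(a, g(g(g(a, a), a), a))), g(a, g(a, a)))))   [R5 at 2.2.1.2.1]
2. pair(cons(0, 0), cons(0, cons(g(a, g(a, g(g(g(a, a), a), a))), g(a, g(a, a)))))  →  pair(cons(0, 0), cons(0, cons(g(a, g(a, g(g(a, a), a))), g(a, g(a, a)))))   [R5 at 2.2.1.2.2.1.1]
3. pair(cons(0, 0), cons(0, cons(g(a, g(a, g(g(a, a), a))), g(a, g(a, a)))))  →  pair(cons(0, 0), cons(0, cons(g(a, g(a, g(a, a))), g(a, g(a, a)))))   [R5 at 2.2.1.2.2.1]
4. pair(cons(0, 0), cons(0, cons(g(a, g(a, g(a, a))), g(a, g(a, a)))))  →  pair(cons(0, 0), cons(0, cons(g(a, g(a, a)), g(a, g(a, a)))))   [R5 at 2.2.1.2.2]
5. pair(cons(0, 0), cons(0, cons(g(a, g(a, a)), g(a, g(a, a)))))  →  pair(cons(0, 0), cons(0, cons(g(a, a), g(a, g(a, a)))))   [R5 at 2.2.1.2]
6. pair(cons(0, 0), cons(0, cons(g(a, a), g(a, g(a, a)))))  →  pair(cons(0, 0), cons(0, cons(a, g(a, g(a, a)))))   [R5 at 2.2.1]
7. pair(cons(0, 0), cons(0, cons(a, g(a, g(a, a)))))  →  pair(cons(0, 0), cons(0, cons(a, g(a, a))))   [R5 at 2.2.2.2]
8. pair(cons(0, 0), cons(0, cons(a, g(a, a))))  →  pair(cons(0, 0), cons(0, cons(a, a)))   [R5 at 2.2.2]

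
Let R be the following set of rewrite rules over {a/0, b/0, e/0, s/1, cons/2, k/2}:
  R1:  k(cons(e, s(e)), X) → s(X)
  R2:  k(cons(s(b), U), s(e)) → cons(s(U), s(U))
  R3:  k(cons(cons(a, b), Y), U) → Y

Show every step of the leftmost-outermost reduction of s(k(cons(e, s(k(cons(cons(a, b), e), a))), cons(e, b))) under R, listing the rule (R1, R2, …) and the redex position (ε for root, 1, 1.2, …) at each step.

1. s(k(cons(e, s(k(cons(cons(a, b), e), a))), cons(e, b)))  →  s(k(cons(e, s(e)), cons(e, b)))   [R3 at 1.1.2.1]
2. s(k(cons(e, s(e)), cons(e, b)))  →  s(s(cons(e, b)))   [R1 at 1]

s(s(cons(e, b)))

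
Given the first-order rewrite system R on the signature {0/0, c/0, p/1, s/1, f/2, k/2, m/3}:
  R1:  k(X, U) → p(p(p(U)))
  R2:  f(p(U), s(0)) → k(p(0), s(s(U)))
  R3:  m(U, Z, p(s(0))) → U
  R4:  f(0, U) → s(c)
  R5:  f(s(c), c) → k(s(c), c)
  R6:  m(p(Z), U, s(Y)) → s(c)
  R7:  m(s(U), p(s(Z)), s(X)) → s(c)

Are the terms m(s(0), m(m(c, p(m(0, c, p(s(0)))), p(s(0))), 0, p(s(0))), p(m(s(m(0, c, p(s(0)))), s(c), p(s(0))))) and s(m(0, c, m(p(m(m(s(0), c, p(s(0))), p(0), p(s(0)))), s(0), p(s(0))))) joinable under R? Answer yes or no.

yes — NF(t₁) = s(0), NF(t₂) = s(0)

Reduce t₁ = m(s(0), m(m(c, p(m(0, c, p(s(0)))), p(s(0))), 0, p(s(0))), p(m(s(m(0, c, p(s(0)))), s(c), p(s(0))))):
1. m(s(0), m(m(c, p(m(0, c, p(s(0)))), p(s(0))), 0, p(s(0))), p(m(s(m(0, c, p(s(0)))), s(c), p(s(0)))))  →  m(s(0), m(c, p(m(0, c, p(s(0)))), p(s(0))), p(m(s(m(0, c, p(s(0)))), s(c), p(s(0)))))   [R3 at 2]
2. m(s(0), m(c, p(m(0, c, p(s(0)))), p(s(0))), p(m(s(m(0, c, p(s(0)))), s(c), p(s(0)))))  →  m(s(0), c, p(m(s(m(0, c, p(s(0)))), s(c), p(s(0)))))   [R3 at 2]
3. m(s(0), c, p(m(s(m(0, c, p(s(0)))), s(c), p(s(0)))))  →  m(s(0), c, p(s(m(0, c, p(s(0))))))   [R3 at 3.1]
4. m(s(0), c, p(s(m(0, c, p(s(0))))))  →  m(s(0), c, p(s(0)))   [R3 at 3.1.1]
5. m(s(0), c, p(s(0)))  →  s(0)   [R3 at ε]

Reduce t₂ = s(m(0, c, m(p(m(m(s(0), c, p(s(0))), p(0), p(s(0)))), s(0), p(s(0))))):
1. s(m(0, c, m(p(m(m(s(0), c, p(s(0))), p(0), p(s(0)))), s(0), p(s(0)))))  →  s(m(0, c, p(m(m(s(0), c, p(s(0))), p(0), p(s(0))))))   [R3 at 1.3]
2. s(m(0, c, p(m(m(s(0), c, p(s(0))), p(0), p(s(0))))))  →  s(m(0, c, p(m(s(0), c, p(s(0))))))   [R3 at 1.3.1]
3. s(m(0, c, p(m(s(0), c, p(s(0))))))  →  s(m(0, c, p(s(0))))   [R3 at 1.3.1]
4. s(m(0, c, p(s(0))))  →  s(0)   [R3 at 1]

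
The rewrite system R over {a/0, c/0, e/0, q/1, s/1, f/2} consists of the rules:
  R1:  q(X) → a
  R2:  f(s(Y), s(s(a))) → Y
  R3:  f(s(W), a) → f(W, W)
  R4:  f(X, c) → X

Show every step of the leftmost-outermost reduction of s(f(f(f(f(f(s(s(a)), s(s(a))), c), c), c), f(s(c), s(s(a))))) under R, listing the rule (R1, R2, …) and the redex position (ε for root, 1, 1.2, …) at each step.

1. s(f(f(f(f(f(s(s(a)), s(s(a))), c), c), c), f(s(c), s(s(a)))))  →  s(f(f(f(f(s(s(a)), s(s(a))), c), c), f(s(c), s(s(a)))))   [R4 at 1.1]
2. s(f(f(f(f(s(s(a)), s(s(a))), c), c), f(s(c), s(s(a)))))  →  s(f(f(f(s(s(a)), s(s(a))), c), f(s(c), s(s(a)))))   [R4 at 1.1]
3. s(f(f(f(s(s(a)), s(s(a))), c), f(s(c), s(s(a)))))  →  s(f(f(s(s(a)), s(s(a))), f(s(c), s(s(a)))))   [R4 at 1.1]
4. s(f(f(s(s(a)), s(s(a))), f(s(c), s(s(a)))))  →  s(f(s(a), f(s(c), s(s(a)))))   [R2 at 1.1]
5. s(f(s(a), f(s(c), s(s(a)))))  →  s(f(s(a), c))   [R2 at 1.2]
6. s(f(s(a), c))  →  s(s(a))   [R4 at 1]

s(s(a))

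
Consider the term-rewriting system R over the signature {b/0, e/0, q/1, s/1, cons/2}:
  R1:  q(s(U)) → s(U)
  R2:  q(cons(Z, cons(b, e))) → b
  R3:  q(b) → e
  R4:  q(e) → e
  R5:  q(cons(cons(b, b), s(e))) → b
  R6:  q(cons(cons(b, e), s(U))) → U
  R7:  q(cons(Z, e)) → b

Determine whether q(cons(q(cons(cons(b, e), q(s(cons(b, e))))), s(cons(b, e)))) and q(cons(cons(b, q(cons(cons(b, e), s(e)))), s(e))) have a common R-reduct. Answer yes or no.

no — NF(t₁) = cons(b, e), NF(t₂) = e

Reduce t₁ = q(cons(q(cons(cons(b, e), q(s(cons(b, e))))), s(cons(b, e)))):
1. q(cons(q(cons(cons(b, e), q(s(cons(b, e))))), s(cons(b, e))))  →  q(cons(q(cons(cons(b, e), s(cons(b, e)))), s(cons(b, e))))   [R1 at 1.1.1.2]
2. q(cons(q(cons(cons(b, e), s(cons(b, e)))), s(cons(b, e))))  →  q(cons(cons(b, e), s(cons(b, e))))   [R6 at 1.1]
3. q(cons(cons(b, e), s(cons(b, e))))  →  cons(b, e)   [R6 at ε]

Reduce t₂ = q(cons(cons(b, q(cons(cons(b, e), s(e)))), s(e))):
1. q(cons(cons(b, q(cons(cons(b, e), s(e)))), s(e)))  →  q(cons(cons(b, e), s(e)))   [R6 at 1.1.2]
2. q(cons(cons(b, e), s(e)))  →  e   [R6 at ε]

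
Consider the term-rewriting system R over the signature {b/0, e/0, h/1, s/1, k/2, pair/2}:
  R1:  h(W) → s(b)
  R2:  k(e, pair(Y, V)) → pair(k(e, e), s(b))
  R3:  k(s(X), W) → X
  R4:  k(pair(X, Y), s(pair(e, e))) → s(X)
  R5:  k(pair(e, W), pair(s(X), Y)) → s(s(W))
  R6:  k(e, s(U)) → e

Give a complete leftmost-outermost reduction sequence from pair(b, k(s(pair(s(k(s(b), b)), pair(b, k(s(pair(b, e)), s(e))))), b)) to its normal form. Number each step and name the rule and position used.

pair(b, pair(s(b), pair(b, pair(b, e))))

1. pair(b, k(s(pair(s(k(s(b), b)), pair(b, k(s(pair(b, e)), s(e))))), b))  →  pair(b, pair(s(k(s(b), b)), pair(b, k(s(pair(b, e)), s(e)))))   [R3 at 2]
2. pair(b, pair(s(k(s(b), b)), pair(b, k(s(pair(b, e)), s(e)))))  →  pair(b, pair(s(b), pair(b, k(s(pair(b, e)), s(e)))))   [R3 at 2.1.1]
3. pair(b, pair(s(b), pair(b, k(s(pair(b, e)), s(e)))))  →  pair(b, pair(s(b), pair(b, pair(b, e))))   [R3 at 2.2.2]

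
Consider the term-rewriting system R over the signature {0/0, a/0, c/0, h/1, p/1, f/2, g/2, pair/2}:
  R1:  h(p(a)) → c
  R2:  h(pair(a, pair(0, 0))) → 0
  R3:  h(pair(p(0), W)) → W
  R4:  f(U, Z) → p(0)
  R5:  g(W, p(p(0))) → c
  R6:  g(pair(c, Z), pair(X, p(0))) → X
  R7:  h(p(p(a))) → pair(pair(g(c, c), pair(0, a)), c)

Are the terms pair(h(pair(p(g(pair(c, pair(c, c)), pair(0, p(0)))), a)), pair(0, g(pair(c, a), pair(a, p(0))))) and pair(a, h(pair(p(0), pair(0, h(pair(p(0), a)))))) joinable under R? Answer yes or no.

Reduce t₁ = pair(h(pair(p(g(pair(c, pair(c, c)), pair(0, p(0)))), a)), pair(0, g(pair(c, a), pair(a, p(0))))):
1. pair(h(pair(p(g(pair(c, pair(c, c)), pair(0, p(0)))), a)), pair(0, g(pair(c, a), pair(a, p(0)))))  →  pair(h(pair(p(0), a)), pair(0, g(pair(c, a), pair(a, p(0)))))   [R6 at 1.1.1.1]
2. pair(h(pair(p(0), a)), pair(0, g(pair(c, a), pair(a, p(0)))))  →  pair(a, pair(0, g(pair(c, a), pair(a, p(0)))))   [R3 at 1]
3. pair(a, pair(0, g(pair(c, a), pair(a, p(0)))))  →  pair(a, pair(0, a))   [R6 at 2.2]

Reduce t₂ = pair(a, h(pair(p(0), pair(0, h(pair(p(0), a)))))):
1. pair(a, h(pair(p(0), pair(0, h(pair(p(0), a))))))  →  pair(a, pair(0, h(pair(p(0), a))))   [R3 at 2]
2. pair(a, pair(0, h(pair(p(0), a))))  →  pair(a, pair(0, a))   [R3 at 2.2]

yes — NF(t₁) = pair(a, pair(0, a)), NF(t₂) = pair(a, pair(0, a))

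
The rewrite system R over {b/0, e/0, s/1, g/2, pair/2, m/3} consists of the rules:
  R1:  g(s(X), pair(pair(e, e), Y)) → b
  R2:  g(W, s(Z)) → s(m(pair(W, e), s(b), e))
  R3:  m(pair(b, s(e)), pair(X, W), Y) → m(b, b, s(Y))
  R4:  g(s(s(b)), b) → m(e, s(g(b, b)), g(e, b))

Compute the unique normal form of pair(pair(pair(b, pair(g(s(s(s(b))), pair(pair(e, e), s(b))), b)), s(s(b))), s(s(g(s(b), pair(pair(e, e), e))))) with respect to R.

1. pair(pair(pair(b, pair(g(s(s(s(b))), pair(pair(e, e), s(b))), b)), s(s(b))), s(s(g(s(b), pair(pair(e, e), e)))))  →  pair(pair(pair(b, pair(b, b)), s(s(b))), s(s(g(s(b), pair(pair(e, e), e)))))   [R1 at 1.1.2.1]
2. pair(pair(pair(b, pair(b, b)), s(s(b))), s(s(g(s(b), pair(pair(e, e), e)))))  →  pair(pair(pair(b, pair(b, b)), s(s(b))), s(s(b)))   [R1 at 2.1.1]

pair(pair(pair(b, pair(b, b)), s(s(b))), s(s(b)))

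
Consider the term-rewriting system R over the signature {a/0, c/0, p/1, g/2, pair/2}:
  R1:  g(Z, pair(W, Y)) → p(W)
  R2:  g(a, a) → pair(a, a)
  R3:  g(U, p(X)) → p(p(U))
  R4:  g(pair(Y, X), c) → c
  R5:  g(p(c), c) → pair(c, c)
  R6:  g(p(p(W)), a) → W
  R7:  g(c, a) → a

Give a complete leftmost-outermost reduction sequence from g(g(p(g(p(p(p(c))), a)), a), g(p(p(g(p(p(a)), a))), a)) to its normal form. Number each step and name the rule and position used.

1. g(g(p(g(p(p(p(c))), a)), a), g(p(p(g(p(p(a)), a))), a))  →  g(g(p(p(c)), a), g(p(p(g(p(p(a)), a))), a))   [R6 at 1.1.1]
2. g(g(p(p(c)), a), g(p(p(g(p(p(a)), a))), a))  →  g(c, g(p(p(g(p(p(a)), a))), a))   [R6 at 1]
3. g(c, g(p(p(g(p(p(a)), a))), a))  →  g(c, g(p(p(a)), a))   [R6 at 2]
4. g(c, g(p(p(a)), a))  →  g(c, a)   [R6 at 2]
5. g(c, a)  →  a   [R7 at ε]

a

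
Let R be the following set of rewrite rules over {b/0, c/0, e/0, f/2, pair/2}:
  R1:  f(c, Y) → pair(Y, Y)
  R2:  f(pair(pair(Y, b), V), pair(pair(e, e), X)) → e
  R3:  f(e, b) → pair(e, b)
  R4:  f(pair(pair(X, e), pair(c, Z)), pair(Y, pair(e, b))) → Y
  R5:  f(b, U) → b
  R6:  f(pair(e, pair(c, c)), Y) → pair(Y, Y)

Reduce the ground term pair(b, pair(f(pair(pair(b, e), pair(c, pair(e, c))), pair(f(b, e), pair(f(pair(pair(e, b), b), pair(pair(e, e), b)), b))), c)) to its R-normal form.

1. pair(b, pair(f(pair(pair(b, e), pair(c, pair(e, c))), pair(f(b, e), pair(f(pair(pair(e, b), b), pair(pair(e, e), b)), b))), c))  →  pair(b, pair(f(pair(pair(b, e), pair(c, pair(e, c))), pair(b, pair(f(pair(pair(e, b), b), pair(pair(e, e), b)), b))), c))   [R5 at 2.1.2.1]
2. pair(b, pair(f(pair(pair(b, e), pair(c, pair(e, c))), pair(b, pair(f(pair(pair(e, b), b), pair(pair(e, e), b)), b))), c))  →  pair(b, pair(f(pair(pair(b, e), pair(c, pair(e, c))), pair(b, pair(e, b))), c))   [R2 at 2.1.2.2.1]
3. pair(b, pair(f(pair(pair(b, e), pair(c, pair(e, c))), pair(b, pair(e, b))), c))  →  pair(b, pair(b, c))   [R4 at 2.1]

pair(b, pair(b, c))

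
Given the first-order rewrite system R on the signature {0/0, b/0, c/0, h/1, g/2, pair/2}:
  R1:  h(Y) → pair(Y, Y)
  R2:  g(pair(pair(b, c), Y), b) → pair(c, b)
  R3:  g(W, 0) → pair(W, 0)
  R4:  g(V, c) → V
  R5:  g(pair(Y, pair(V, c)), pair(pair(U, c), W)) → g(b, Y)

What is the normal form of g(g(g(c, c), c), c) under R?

1. g(g(g(c, c), c), c)  →  g(g(c, c), c)   [R4 at ε]
2. g(g(c, c), c)  →  g(c, c)   [R4 at ε]
3. g(c, c)  →  c   [R4 at ε]

c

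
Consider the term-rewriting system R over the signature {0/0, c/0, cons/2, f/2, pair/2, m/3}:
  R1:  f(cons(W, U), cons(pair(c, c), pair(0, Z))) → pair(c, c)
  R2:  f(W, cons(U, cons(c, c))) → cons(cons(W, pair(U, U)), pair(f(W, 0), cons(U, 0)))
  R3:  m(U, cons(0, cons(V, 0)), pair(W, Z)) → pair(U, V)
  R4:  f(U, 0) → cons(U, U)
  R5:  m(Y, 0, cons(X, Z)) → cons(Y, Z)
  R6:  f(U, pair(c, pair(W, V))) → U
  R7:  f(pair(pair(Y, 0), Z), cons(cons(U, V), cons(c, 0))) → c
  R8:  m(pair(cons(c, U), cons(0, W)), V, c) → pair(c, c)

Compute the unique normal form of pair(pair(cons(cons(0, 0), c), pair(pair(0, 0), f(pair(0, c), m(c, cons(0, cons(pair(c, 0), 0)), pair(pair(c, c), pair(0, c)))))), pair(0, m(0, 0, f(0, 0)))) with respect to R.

1. pair(pair(cons(cons(0, 0), c), pair(pair(0, 0), f(pair(0, c), m(c, cons(0, cons(pair(c, 0), 0)), pair(pair(c, c), pair(0, c)))))), pair(0, m(0, 0, f(0, 0))))  →  pair(pair(cons(cons(0, 0), c), pair(pair(0, 0), f(pair(0, c), pair(c, pair(c, 0))))), pair(0, m(0, 0, f(0, 0))))   [R3 at 1.2.2.2]
2. pair(pair(cons(cons(0, 0), c), pair(pair(0, 0), f(pair(0, c), pair(c, pair(c, 0))))), pair(0, m(0, 0, f(0, 0))))  →  pair(pair(cons(cons(0, 0), c), pair(pair(0, 0), pair(0, c))), pair(0, m(0, 0, f(0, 0))))   [R6 at 1.2.2]
3. pair(pair(cons(cons(0, 0), c), pair(pair(0, 0), pair(0, c))), pair(0, m(0, 0, f(0, 0))))  →  pair(pair(cons(cons(0, 0), c), pair(pair(0, 0), pair(0, c))), pair(0, m(0, 0, cons(0, 0))))   [R4 at 2.2.3]
4. pair(pair(cons(cons(0, 0), c), pair(pair(0, 0), pair(0, c))), pair(0, m(0, 0, cons(0, 0))))  →  pair(pair(cons(cons(0, 0), c), pair(pair(0, 0), pair(0, c))), pair(0, cons(0, 0)))   [R5 at 2.2]

pair(pair(cons(cons(0, 0), c), pair(pair(0, 0), pair(0, c))), pair(0, cons(0, 0)))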